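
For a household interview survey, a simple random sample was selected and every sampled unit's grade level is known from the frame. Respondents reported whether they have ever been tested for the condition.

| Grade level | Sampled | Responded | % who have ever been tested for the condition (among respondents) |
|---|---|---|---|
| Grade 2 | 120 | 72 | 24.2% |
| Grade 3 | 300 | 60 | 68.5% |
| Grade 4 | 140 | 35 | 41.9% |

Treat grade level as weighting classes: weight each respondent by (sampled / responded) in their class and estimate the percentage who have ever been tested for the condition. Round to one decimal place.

52.4%

Class response rates: Grade 2 72/120 = 60%, Grade 3 60/300 = 20%, Grade 4 35/140 = 25%.
Inverse-response-rate weighting restores each class to its sampled count, so class totals weight by n_sampled:
  Grade 2: 120 × 24.2 = 2904
  Grade 3: 300 × 68.5 = 20,550
  Grade 4: 140 × 41.9 = 5866
Adjusted estimate = 29,320 / 560 = 52.3571 → 52.4%.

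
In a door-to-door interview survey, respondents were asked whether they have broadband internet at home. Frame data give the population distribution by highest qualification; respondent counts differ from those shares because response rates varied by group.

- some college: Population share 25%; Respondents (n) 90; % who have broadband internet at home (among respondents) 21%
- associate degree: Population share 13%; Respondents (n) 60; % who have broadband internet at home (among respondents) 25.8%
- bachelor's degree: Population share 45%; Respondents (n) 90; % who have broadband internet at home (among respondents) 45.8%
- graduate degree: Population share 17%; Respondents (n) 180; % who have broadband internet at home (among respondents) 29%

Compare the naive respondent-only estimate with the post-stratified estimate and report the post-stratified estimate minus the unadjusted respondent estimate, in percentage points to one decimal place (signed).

Unadjusted (pooled respondent) estimate weights by respondent counts:
  (90/420)×21 + (60/420)×25.8 + (90/420)×45.8 + (180/420)×29 = 30.4286%
Post-stratified estimate weights by population shares:
  0.25×21 + 0.13×25.8 + 0.45×45.8 + 0.17×29 = 34.144%
Difference = 34.144 − 30.4286 = 3.7154 pp.

+3.7 percentage points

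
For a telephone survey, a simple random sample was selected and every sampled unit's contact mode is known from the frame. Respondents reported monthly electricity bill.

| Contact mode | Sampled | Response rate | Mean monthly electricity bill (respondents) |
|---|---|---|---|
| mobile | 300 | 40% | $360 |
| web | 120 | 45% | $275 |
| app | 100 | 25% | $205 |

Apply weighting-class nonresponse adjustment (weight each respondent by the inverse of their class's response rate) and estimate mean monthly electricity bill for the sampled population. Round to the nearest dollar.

Inverse-response-rate weighting restores each class to its sampled count, so class totals weight by n_sampled:
  mobile: 300 × 360 = 108,000
  web: 120 × 275 = 33,000
  app: 100 × 205 = 20,500
Adjusted estimate = 161,500 / 520 = 310.577 → $311.

$311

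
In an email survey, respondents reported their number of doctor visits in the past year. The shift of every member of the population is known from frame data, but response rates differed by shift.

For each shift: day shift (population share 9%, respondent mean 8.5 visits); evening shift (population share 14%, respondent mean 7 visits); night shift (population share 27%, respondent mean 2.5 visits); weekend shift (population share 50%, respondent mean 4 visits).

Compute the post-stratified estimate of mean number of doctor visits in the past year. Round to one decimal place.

Reweight to the known shift distribution:
  day shift: 0.09 × 8.5 = 0.765
  evening shift: 0.14 × 7 = 0.98
  night shift: 0.27 × 2.5 = 0.675
  weekend shift: 0.5 × 4 = 2
Post-stratified estimate = 4.42 → 4.4.

4.4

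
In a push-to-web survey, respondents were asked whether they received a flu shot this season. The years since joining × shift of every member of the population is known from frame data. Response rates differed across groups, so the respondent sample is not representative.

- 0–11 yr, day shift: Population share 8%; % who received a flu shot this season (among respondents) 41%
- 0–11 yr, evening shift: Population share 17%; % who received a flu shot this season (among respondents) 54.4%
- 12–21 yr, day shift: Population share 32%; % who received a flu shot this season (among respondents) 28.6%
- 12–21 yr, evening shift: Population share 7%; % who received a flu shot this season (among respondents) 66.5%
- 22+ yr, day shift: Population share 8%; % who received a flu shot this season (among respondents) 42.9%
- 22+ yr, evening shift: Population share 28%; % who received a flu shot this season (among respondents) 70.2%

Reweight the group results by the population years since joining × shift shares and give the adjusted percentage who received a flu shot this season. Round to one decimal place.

49.4%

Reweight to the known years since joining × shift distribution:
  0–11 yr, day shift: 0.08 × 41 = 3.28
  0–11 yr, evening shift: 0.17 × 54.4 = 9.248
  12–21 yr, day shift: 0.32 × 28.6 = 9.152
  12–21 yr, evening shift: 0.07 × 66.5 = 4.655
  22+ yr, day shift: 0.08 × 42.9 = 3.432
  22+ yr, evening shift: 0.28 × 70.2 = 19.656
Post-stratified estimate = 49.423 → 49.4%.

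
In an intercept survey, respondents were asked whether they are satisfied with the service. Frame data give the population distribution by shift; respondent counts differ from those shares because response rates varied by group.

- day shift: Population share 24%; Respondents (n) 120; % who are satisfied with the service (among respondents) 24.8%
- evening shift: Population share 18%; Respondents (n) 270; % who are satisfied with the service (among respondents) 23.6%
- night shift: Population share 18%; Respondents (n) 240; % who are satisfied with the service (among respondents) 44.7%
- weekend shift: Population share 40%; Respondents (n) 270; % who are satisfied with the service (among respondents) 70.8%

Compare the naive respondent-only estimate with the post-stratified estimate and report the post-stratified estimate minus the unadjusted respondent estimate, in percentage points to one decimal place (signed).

+3.0 percentage points

Naive respondent-only estimate (weights = respondent counts):
  (120/900)×24.8 + (270/900)×23.6 + (240/900)×44.7 + (270/900)×70.8 = 43.5467%
Post-stratified estimate weights by population shares:
  0.24×24.8 + 0.18×23.6 + 0.18×44.7 + 0.4×70.8 = 46.566%
Difference = 46.566 − 43.5467 = 3.0193 pp.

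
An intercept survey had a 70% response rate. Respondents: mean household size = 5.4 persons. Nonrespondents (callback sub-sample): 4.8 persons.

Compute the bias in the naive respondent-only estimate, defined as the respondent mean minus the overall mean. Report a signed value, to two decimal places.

+0.18

Nonresponse fraction = 1 − 0.7 = 0.3.
Bias = (nonresponse fraction) × (respondent mean − nonrespondent mean)
     = 0.3 × (5.4 − 4.8) = 0.3 × 0.6 = 0.18.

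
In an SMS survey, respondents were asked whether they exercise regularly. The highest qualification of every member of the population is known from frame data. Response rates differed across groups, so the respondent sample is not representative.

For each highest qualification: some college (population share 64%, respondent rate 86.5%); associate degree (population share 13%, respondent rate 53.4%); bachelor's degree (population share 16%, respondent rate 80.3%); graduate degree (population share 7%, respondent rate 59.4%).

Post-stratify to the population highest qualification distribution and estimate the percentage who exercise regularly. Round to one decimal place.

Reweight to the known highest qualification distribution:
  some college: 0.64 × 86.5 = 55.36
  associate degree: 0.13 × 53.4 = 6.942
  bachelor's degree: 0.16 × 80.3 = 12.848
  graduate degree: 0.07 × 59.4 = 4.158
Post-stratified estimate = 79.308 → 79.3%.

79.3%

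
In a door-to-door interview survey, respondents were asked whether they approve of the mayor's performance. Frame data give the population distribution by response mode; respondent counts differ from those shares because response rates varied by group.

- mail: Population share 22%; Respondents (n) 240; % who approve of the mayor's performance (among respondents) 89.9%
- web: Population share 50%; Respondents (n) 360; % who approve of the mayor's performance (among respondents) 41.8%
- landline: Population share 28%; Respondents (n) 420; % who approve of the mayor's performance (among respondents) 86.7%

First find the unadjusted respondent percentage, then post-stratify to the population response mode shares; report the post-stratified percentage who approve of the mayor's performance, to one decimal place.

Unadjusted (pooled respondent) estimate weights by respondent counts:
  (240/1020)×89.9 + (360/1020)×41.8 + (420/1020)×86.7 = 71.6059%
Post-stratified estimate weights by population shares:
  0.22×89.9 + 0.5×41.8 + 0.28×86.7 = 64.954%

65.0%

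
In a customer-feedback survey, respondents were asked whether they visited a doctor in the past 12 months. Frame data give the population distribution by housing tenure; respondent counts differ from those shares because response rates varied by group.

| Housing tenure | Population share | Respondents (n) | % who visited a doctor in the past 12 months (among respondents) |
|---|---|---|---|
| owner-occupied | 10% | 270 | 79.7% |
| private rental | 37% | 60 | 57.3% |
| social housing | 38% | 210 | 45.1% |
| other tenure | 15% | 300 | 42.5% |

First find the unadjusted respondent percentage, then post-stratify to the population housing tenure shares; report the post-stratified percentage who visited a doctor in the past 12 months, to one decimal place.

Unadjusted (pooled respondent) estimate weights by respondent counts:
  (270/840)×79.7 + (60/840)×57.3 + (210/840)×45.1 + (300/840)×42.5 = 56.1643%
Post-stratifying to population shares instead:
  0.1×79.7 + 0.37×57.3 + 0.38×45.1 + 0.15×42.5 = 52.684%

52.7%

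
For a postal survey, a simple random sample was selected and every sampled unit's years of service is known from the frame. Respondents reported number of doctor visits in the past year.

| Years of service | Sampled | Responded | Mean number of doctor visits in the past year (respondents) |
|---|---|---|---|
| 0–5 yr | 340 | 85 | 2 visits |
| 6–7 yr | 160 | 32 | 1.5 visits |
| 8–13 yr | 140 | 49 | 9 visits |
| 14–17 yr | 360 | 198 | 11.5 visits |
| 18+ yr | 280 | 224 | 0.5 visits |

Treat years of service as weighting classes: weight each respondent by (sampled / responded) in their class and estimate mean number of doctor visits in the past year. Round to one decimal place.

Class response rates: 0–5 yr 85/340 = 25%, 6–7 yr 32/160 = 20%, 8–13 yr 49/140 = 35%, 14–17 yr 198/360 = 55%, 18+ yr 224/280 = 80%.
Inverse-response-rate weighting restores each class to its sampled count, so class totals weight by n_sampled:
  0–5 yr: 340 × 2 = 680
  6–7 yr: 160 × 1.5 = 240
  8–13 yr: 140 × 9 = 1260
  14–17 yr: 360 × 11.5 = 4140
  18+ yr: 280 × 0.5 = 140
Adjusted estimate = 6460 / 1,280 = 5.04688 → 5.0.

5.0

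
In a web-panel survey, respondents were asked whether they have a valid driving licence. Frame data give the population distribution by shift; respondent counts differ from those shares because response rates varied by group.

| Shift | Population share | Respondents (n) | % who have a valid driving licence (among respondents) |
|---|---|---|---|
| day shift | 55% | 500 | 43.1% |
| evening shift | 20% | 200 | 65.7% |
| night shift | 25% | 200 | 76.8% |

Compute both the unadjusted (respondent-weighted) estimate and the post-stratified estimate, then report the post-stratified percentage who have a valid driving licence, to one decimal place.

Naive respondent-only estimate (weights = respondent counts):
  (500/900)×43.1 + (200/900)×65.7 + (200/900)×76.8 = 55.6111%
Reweighting by population shift shares:
  0.55×43.1 + 0.2×65.7 + 0.25×76.8 = 56.045%

56.0%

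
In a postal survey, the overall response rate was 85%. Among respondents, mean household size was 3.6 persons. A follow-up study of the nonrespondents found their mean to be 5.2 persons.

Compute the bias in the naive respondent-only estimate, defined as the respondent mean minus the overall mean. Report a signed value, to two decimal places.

Nonresponse fraction = 1 − 0.85 = 0.15.
Bias = (nonresponse fraction) × (respondent mean − nonrespondent mean)
     = 0.15 × (3.6 − 5.2) = 0.15 × -1.6 = -0.24.

-0.24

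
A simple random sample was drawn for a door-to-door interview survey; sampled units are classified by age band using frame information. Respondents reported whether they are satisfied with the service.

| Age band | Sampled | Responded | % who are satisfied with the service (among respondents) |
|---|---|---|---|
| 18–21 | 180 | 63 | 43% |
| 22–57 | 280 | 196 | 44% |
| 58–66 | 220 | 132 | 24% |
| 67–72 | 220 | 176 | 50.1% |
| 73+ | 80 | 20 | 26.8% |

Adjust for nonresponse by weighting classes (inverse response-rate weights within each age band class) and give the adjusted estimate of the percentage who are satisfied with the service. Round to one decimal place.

39.3%

Response rates by class: 18–21 63/180 = 35%, 22–57 196/280 = 70%, 58–66 132/220 = 60%, 67–72 176/220 = 80%, 73+ 20/80 = 25%.
Weighting each respondent by the inverse class response rate inflates each class back to its sampled size, so the class weight is n_sampled:
  18–21: 180 × 43 = 7740
  22–57: 280 × 44 = 12,320
  58–66: 220 × 24 = 5280
  67–72: 220 × 50.1 = 11,022
  73+: 80 × 26.8 = 2144
Adjusted estimate = 38,506 / 980 = 39.2918 → 39.3%.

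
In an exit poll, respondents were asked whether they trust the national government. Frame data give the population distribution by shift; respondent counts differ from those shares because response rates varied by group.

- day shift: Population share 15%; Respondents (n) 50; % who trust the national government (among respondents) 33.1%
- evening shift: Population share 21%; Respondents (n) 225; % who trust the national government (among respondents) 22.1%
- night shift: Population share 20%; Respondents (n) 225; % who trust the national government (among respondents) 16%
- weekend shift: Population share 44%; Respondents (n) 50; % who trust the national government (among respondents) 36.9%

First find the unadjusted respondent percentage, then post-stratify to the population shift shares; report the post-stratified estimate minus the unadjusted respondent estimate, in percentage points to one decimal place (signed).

+7.1 percentage points

Naive respondent-only estimate (weights = respondent counts):
  (50/550)×33.1 + (225/550)×22.1 + (225/550)×16 + (50/550)×36.9 = 21.95%
Reweighting by population shift shares:
  0.15×33.1 + 0.21×22.1 + 0.2×16 + 0.44×36.9 = 29.042%
Difference = 29.042 − 21.95 = 7.092 pp.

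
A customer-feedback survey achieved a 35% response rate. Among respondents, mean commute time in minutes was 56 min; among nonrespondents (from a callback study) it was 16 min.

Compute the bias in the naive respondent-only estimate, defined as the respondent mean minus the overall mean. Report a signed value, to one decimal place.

+26.0

Nonresponse fraction = 1 − 0.35 = 0.65.
Bias = (nonresponse fraction) × (respondent mean − nonrespondent mean)
     = 0.65 × (56 − 16) = 0.65 × 40 = 26.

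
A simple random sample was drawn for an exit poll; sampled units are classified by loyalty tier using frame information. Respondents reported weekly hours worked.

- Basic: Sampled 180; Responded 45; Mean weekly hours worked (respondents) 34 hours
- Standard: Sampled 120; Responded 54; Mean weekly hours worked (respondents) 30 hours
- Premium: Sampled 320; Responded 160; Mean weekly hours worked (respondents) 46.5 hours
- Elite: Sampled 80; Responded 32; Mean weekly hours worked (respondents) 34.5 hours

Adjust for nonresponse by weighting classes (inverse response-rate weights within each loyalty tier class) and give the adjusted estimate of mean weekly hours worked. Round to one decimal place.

39.1

Class response rates: Basic 45/180 = 25%, Standard 54/120 = 45%, Premium 160/320 = 50%, Elite 32/80 = 40%.
Each respondent's weight = sampled/responded in their class; summing within a class gives n_sampled, so:
  Basic: 180 × 34 = 6120
  Standard: 120 × 30 = 3600
  Premium: 320 × 46.5 = 14,880
  Elite: 80 × 34.5 = 2760
Adjusted estimate = 27,360 / 700 = 39.0857 → 39.1.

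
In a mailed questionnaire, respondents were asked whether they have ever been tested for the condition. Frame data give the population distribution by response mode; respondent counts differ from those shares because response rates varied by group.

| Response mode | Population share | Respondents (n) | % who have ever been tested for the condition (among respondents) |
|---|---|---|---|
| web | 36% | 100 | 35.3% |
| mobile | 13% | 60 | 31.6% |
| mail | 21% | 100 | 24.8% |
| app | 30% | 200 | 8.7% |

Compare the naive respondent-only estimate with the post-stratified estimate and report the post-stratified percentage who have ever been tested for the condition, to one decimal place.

Naive respondent-only estimate (weights = respondent counts):
  (100/460)×35.3 + (60/460)×31.6 + (100/460)×24.8 + (200/460)×8.7 = 20.9696%
Reweighting by population response mode shares:
  0.36×35.3 + 0.13×31.6 + 0.21×24.8 + 0.3×8.7 = 24.634%

24.6%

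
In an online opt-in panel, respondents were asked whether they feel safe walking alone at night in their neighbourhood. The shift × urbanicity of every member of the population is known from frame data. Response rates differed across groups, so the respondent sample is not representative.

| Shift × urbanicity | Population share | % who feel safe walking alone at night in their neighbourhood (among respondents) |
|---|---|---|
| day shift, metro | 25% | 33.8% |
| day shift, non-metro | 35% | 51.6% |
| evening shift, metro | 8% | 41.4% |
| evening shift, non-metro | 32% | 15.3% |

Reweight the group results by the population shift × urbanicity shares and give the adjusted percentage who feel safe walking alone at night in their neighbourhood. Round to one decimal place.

34.7%

Post-stratification weights by population share, not respondent share:
  day shift, metro: 0.25 × 33.8 = 8.45
  day shift, non-metro: 0.35 × 51.6 = 18.06
  evening shift, metro: 0.08 × 41.4 = 3.312
  evening shift, non-metro: 0.32 × 15.3 = 4.896
Post-stratified estimate = 34.718 → 34.7%.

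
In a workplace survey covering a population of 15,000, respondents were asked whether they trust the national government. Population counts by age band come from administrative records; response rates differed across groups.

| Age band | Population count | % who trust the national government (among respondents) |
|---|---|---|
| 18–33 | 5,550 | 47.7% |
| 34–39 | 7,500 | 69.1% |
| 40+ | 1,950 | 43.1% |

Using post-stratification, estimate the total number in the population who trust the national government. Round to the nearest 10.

Each cell contributes its population count × the respondent rate:
  18–33: 5,550 × 47.7% = 2647.35
  34–39: 7,500 × 69.1% = 5182.5
  40+: 1,950 × 43.1% = 840.45
Estimated total = 8670.3 → 8,670.

8,670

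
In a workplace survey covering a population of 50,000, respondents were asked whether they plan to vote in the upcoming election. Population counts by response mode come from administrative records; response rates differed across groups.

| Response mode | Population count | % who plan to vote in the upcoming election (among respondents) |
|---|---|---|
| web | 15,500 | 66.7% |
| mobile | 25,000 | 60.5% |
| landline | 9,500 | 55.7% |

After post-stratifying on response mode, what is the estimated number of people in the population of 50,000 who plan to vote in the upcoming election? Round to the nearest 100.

Estimated count per cell = population count × respondent percentage:
  web: 15,500 × 66.7% = 10338.5
  mobile: 25,000 × 60.5% = 15,125
  landline: 9,500 × 55.7% = 5291.5
Estimated total = 30,755 → 30,800.

30,800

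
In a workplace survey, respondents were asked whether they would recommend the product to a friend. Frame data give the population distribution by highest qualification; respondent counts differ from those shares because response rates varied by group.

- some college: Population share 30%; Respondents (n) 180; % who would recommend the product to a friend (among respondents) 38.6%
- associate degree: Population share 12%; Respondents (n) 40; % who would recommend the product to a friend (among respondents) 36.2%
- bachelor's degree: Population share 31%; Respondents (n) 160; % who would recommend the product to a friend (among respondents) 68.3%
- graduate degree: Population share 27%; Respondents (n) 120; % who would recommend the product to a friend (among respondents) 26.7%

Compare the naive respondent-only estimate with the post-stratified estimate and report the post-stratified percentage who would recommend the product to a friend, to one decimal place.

Naive respondent-only estimate (weights = respondent counts):
  (180/500)×38.6 + (40/500)×36.2 + (160/500)×68.3 + (120/500)×26.7 = 45.056%
Post-stratifying to population shares instead:
  0.3×38.6 + 0.12×36.2 + 0.31×68.3 + 0.27×26.7 = 44.306%

44.3%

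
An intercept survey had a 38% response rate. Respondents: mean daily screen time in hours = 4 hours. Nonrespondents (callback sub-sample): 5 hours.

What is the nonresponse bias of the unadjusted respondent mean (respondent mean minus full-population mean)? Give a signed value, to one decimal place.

Nonresponse fraction = 1 − 0.38 = 0.62.
Bias = (nonresponse fraction) × (respondent mean − nonrespondent mean)
     = 0.62 × (4 − 5) = 0.62 × -1 = -0.62.

-0.6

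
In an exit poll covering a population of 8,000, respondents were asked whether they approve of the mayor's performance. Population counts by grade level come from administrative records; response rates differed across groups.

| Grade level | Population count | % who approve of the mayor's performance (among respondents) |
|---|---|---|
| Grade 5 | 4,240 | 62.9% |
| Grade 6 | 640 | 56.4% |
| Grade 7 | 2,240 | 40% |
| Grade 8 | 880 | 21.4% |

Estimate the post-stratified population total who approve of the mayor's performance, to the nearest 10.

4,110

Apply each group's respondent rate to its population count:
  Grade 5: 4,240 × 62.9% = 2666.96
  Grade 6: 640 × 56.4% = 360.96
  Grade 7: 2,240 × 40% = 896
  Grade 8: 880 × 21.4% = 188.32
Estimated total = 4112.24 → 4,110.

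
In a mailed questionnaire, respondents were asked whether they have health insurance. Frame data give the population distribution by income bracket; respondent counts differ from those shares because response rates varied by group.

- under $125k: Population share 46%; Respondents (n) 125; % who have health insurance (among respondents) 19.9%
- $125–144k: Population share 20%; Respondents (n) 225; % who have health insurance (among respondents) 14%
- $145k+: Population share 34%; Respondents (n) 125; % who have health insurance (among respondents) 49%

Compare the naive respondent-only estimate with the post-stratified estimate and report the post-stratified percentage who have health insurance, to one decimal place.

28.6%

Without adjustment, the pooled respondent share is:
  (125/475)×19.9 + (225/475)×14 + (125/475)×49 = 24.7632%
Post-stratifying to population shares instead:
  0.46×19.9 + 0.2×14 + 0.34×49 = 28.614%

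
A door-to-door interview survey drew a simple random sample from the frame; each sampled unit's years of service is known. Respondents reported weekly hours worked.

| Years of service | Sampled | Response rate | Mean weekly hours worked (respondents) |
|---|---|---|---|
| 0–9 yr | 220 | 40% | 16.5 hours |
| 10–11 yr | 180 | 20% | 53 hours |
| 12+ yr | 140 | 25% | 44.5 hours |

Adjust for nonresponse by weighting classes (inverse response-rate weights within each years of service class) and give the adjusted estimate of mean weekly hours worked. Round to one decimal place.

Inverse-response-rate weighting restores each class to its sampled count, so class totals weight by n_sampled:
  0–9 yr: 220 × 16.5 = 3630
  10–11 yr: 180 × 53 = 9540
  12+ yr: 140 × 44.5 = 6230
Adjusted estimate = 19,400 / 540 = 35.9259 → 35.9.

35.9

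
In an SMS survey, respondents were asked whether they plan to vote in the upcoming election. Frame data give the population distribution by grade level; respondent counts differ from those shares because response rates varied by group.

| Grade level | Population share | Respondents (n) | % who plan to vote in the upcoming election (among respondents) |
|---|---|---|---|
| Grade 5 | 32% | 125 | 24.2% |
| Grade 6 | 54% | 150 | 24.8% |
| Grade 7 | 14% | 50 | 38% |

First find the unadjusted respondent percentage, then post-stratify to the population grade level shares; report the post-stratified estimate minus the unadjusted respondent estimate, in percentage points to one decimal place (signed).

-0.1 percentage points

Naive respondent-only estimate (weights = respondent counts):
  (125/325)×24.2 + (150/325)×24.8 + (50/325)×38 = 26.6%
Post-stratified estimate weights by population shares:
  0.32×24.2 + 0.54×24.8 + 0.14×38 = 26.456%
Difference = 26.456 − 26.6 = -0.144 pp.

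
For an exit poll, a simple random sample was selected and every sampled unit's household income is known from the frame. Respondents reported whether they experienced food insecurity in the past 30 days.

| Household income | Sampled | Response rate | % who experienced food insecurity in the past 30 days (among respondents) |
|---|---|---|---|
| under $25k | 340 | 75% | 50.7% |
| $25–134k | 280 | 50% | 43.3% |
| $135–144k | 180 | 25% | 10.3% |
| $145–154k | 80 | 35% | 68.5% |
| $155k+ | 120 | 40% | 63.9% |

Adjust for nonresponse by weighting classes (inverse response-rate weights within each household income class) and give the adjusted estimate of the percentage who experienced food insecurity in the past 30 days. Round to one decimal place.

Weighting each respondent by the inverse class response rate inflates each class back to its sampled size, so the class weight is n_sampled:
  under $25k: 340 × 50.7 = 17,238
  $25–134k: 280 × 43.3 = 12,124
  $135–144k: 180 × 10.3 = 1854
  $145–154k: 80 × 68.5 = 5480
  $155k+: 120 × 63.9 = 7668
Adjusted estimate = 44,364 / 1,000 = 44.364 → 44.4%.

44.4%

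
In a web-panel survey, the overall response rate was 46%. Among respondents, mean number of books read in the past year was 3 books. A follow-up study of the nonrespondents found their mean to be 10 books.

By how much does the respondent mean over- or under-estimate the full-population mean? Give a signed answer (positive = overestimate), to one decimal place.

Nonresponse fraction = 1 − 0.46 = 0.54.
Bias = (nonresponse fraction) × (respondent mean − nonrespondent mean)
     = 0.54 × (3 − 10) = 0.54 × -7 = -3.78.

-3.8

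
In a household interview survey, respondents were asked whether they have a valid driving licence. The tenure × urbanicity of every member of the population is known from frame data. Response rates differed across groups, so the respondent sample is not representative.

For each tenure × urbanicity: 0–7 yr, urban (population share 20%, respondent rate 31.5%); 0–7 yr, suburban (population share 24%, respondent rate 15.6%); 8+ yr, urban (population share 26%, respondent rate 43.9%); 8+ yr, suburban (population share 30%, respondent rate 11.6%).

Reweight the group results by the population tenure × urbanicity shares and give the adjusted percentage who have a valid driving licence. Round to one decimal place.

24.9%

Each cell contributes population-share × respondent value:
  0–7 yr, urban: 0.2 × 31.5 = 6.3
  0–7 yr, suburban: 0.24 × 15.6 = 3.744
  8+ yr, urban: 0.26 × 43.9 = 11.414
  8+ yr, suburban: 0.3 × 11.6 = 3.48
Post-stratified estimate = 24.938 → 24.9%.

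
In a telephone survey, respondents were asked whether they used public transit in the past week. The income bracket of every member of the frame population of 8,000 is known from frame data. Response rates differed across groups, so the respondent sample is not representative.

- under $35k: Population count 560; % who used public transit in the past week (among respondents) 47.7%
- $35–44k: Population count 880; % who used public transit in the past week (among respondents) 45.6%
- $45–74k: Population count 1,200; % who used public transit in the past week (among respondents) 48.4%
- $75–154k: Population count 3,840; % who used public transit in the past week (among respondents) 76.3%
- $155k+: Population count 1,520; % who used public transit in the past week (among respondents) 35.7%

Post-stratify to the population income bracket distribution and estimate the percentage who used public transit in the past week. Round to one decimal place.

Post-stratification weights by population share, not respondent share:
  under $35k: (560/8,000) × 47.7 = 3.339
  $35–44k: (880/8,000) × 45.6 = 5.016
  $45–74k: (1,200/8,000) × 48.4 = 7.26
  $75–154k: (3,840/8,000) × 76.3 = 36.624
  $155k+: (1,520/8,000) × 35.7 = 6.783
Post-stratified estimate = 59.022 → 59.0%.

59.0%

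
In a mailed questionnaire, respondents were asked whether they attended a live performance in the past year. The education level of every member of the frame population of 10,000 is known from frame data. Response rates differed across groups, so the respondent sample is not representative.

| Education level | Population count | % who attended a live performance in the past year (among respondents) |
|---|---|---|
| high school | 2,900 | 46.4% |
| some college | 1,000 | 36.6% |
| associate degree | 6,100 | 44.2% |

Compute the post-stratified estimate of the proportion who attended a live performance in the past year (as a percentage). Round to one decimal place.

44.1%

Weight each group's respondent value by its population share:
  high school: (2,900/10,000) × 46.4 = 13.456
  some college: (1,000/10,000) × 36.6 = 3.66
  associate degree: (6,100/10,000) × 44.2 = 26.962
Post-stratified estimate = 44.078 → 44.1%.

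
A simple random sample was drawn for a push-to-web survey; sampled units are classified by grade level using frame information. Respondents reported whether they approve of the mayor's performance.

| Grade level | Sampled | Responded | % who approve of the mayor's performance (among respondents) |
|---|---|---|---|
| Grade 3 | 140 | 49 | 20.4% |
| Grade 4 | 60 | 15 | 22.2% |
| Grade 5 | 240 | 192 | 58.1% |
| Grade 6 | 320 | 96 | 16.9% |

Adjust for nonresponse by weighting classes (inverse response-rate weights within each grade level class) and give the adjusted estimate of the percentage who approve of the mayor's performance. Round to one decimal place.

31.0%

Class response rates: Grade 3 49/140 = 35%, Grade 4 15/60 = 25%, Grade 5 192/240 = 80%, Grade 6 96/320 = 30%.
Inverse-response-rate weighting restores each class to its sampled count, so class totals weight by n_sampled:
  Grade 3: 140 × 20.4 = 2856
  Grade 4: 60 × 22.2 = 1332
  Grade 5: 240 × 58.1 = 13,944
  Grade 6: 320 × 16.9 = 5408
Adjusted estimate = 23,540 / 760 = 30.9737 → 31.0%.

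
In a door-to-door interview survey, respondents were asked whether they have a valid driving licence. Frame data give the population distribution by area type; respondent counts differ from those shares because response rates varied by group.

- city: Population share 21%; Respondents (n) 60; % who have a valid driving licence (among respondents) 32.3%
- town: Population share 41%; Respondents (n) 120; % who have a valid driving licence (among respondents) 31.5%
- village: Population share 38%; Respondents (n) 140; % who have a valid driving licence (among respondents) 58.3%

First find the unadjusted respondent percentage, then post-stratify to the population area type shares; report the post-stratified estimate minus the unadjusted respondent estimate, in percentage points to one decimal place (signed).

-1.5 percentage points

Without adjustment, the pooled respondent share is:
  (60/320)×32.3 + (120/320)×31.5 + (140/320)×58.3 = 43.375%
Post-stratified estimate weights by population shares:
  0.21×32.3 + 0.41×31.5 + 0.38×58.3 = 41.852%
Difference = 41.852 − 43.375 = -1.523 pp.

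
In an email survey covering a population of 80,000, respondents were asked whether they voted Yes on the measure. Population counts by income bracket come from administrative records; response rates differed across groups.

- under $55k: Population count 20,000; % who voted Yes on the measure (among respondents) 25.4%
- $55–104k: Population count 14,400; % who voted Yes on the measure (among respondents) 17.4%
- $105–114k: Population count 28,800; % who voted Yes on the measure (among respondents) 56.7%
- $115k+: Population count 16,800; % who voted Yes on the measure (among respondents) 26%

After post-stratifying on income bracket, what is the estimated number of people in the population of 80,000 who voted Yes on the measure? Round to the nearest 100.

28,300

Each cell contributes its population count × the respondent rate:
  under $55k: 20,000 × 25.4% = 5080
  $55–104k: 14,400 × 17.4% = 2505.6
  $105–114k: 28,800 × 56.7% = 16329.6
  $115k+: 16,800 × 26% = 4368
Estimated total = 28283.2 → 28,300.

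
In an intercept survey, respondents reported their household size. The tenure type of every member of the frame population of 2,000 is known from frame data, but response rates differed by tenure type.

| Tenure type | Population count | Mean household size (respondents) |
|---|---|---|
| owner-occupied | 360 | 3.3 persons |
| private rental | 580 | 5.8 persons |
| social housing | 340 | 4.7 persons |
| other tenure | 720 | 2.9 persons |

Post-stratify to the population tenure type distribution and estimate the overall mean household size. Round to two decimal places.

Reweight to the known tenure type distribution:
  owner-occupied: (360/2,000) × 3.3 = 0.594
  private rental: (580/2,000) × 5.8 = 1.682
  social housing: (340/2,000) × 4.7 = 0.799
  other tenure: (720/2,000) × 2.9 = 1.044
Post-stratified estimate = 4.119 → 4.12.

4.12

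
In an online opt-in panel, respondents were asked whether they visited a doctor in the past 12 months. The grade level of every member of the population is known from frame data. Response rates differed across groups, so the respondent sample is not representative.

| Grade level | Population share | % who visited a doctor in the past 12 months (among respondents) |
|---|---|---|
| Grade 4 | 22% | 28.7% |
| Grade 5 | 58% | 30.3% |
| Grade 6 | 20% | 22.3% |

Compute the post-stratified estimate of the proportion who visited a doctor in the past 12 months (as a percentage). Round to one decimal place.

Post-stratification weights by population share, not respondent share:
  Grade 4: 0.22 × 28.7 = 6.314
  Grade 5: 0.58 × 30.3 = 17.574
  Grade 6: 0.2 × 22.3 = 4.46
Post-stratified estimate = 28.348 → 28.3%.

28.3%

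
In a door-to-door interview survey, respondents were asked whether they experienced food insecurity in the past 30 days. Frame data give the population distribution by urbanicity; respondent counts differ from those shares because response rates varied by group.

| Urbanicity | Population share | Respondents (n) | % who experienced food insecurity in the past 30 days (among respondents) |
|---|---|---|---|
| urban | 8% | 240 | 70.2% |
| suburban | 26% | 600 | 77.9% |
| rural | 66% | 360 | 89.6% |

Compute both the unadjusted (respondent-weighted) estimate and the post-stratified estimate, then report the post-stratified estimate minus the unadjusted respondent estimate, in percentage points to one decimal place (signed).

+5.1 percentage points

Unadjusted (pooled respondent) estimate weights by respondent counts:
  (240/1200)×70.2 + (600/1200)×77.9 + (360/1200)×89.6 = 79.87%
Post-stratifying to population shares instead:
  0.08×70.2 + 0.26×77.9 + 0.66×89.6 = 85.006%
Difference = 85.006 − 79.87 = 5.136 pp.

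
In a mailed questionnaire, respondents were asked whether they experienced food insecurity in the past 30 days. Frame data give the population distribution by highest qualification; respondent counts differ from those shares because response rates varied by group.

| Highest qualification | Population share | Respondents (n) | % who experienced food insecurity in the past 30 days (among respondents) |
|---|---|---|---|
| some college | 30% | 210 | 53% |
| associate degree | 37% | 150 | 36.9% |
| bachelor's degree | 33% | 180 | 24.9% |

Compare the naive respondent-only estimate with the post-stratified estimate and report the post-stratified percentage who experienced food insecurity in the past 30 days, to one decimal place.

Unadjusted (pooled respondent) estimate weights by respondent counts:
  (210/540)×53 + (150/540)×36.9 + (180/540)×24.9 = 39.1611%
Post-stratifying to population shares instead:
  0.3×53 + 0.37×36.9 + 0.33×24.9 = 37.77%

37.8%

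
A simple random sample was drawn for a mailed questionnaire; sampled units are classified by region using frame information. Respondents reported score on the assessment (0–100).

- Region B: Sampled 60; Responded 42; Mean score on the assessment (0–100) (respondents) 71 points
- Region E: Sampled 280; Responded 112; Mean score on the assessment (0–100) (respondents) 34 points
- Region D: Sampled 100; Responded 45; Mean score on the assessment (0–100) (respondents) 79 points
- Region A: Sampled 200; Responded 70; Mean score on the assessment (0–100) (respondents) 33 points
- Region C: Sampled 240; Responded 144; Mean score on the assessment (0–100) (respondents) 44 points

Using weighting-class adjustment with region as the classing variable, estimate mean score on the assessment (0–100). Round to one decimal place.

Class response rates: Region B 42/60 = 70%, Region E 112/280 = 40%, Region D 45/100 = 45%, Region A 70/200 = 35%, Region C 144/240 = 60%.
Inverse-response-rate weighting restores each class to its sampled count, so class totals weight by n_sampled:
  Region B: 60 × 71 = 4260
  Region E: 280 × 34 = 9520
  Region D: 100 × 79 = 7900
  Region A: 200 × 33 = 6600
  Region C: 240 × 44 = 10,560
Adjusted estimate = 38,840 / 880 = 44.1364 → 44.1.

44.1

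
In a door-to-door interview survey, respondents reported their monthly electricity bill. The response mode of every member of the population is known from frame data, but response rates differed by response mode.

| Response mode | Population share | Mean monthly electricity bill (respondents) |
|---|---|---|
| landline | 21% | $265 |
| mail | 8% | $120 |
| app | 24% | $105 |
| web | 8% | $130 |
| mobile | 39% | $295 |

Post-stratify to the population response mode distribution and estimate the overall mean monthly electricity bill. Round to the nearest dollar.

Post-stratification weights by population share, not respondent share:
  landline: 0.21 × 265 = 55.65
  mail: 0.08 × 120 = 9.6
  app: 0.24 × 105 = 25.2
  web: 0.08 × 130 = 10.4
  mobile: 0.39 × 295 = 115.05
Post-stratified estimate = 215.9 → $216.

$216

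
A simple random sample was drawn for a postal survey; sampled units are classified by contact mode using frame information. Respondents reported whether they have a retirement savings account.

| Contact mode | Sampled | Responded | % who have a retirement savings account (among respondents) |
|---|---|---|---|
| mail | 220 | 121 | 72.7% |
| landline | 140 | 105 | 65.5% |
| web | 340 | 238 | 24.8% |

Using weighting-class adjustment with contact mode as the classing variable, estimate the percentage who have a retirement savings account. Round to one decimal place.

48.0%

Response rates by class: mail 121/220 = 55%, landline 105/140 = 75%, web 238/340 = 70%.
Weighting each respondent by the inverse class response rate inflates each class back to its sampled size, so the class weight is n_sampled:
  mail: 220 × 72.7 = 15,994
  landline: 140 × 65.5 = 9170
  web: 340 × 24.8 = 8432
Adjusted estimate = 33,596 / 700 = 47.9943 → 48.0%.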